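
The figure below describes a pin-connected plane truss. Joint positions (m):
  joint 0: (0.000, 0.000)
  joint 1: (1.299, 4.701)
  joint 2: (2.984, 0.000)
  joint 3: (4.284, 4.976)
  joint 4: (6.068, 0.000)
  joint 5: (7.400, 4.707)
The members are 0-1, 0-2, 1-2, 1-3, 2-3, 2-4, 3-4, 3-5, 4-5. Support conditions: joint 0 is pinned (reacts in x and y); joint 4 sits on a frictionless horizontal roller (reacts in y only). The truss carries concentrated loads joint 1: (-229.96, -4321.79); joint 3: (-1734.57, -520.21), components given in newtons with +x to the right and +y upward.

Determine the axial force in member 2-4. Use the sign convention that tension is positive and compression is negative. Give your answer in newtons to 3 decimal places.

N=6 nodes, M=9 members, R=3 reactions → 2N=12, M+R=12
member 0 (0-1): L=4.8772, (cx,cy)=(0.2663,0.9639)
member 1 (0-2): L=2.9840, (cx,cy)=(1.0000,0.0000)
member 2 (1-2): L=4.9939, (cx,cy)=(0.3374,-0.9414)
member 3 (1-3): L=2.9976, (cx,cy)=(0.9958,0.0917)
member 4 (2-3): L=5.1430, (cx,cy)=(0.2528,0.9675)
member 5 (2-4): L=3.0840, (cx,cy)=(1.0000,0.0000)
member 6 (3-4): L=5.2861, (cx,cy)=(0.3375,-0.9413)
member 7 (3-5): L=3.1276, (cx,cy)=(0.9963,-0.0860)
member 8 (4-5): L=4.8918, (cx,cy)=(0.2723,0.9622)
solve A·x = −loads:
  F[0-1] = -5343.1233 N (compression)
  F[0-2] = -541.4270 N (compression)
  F[1-2] = +738.7694 N (tension)
  F[1-3] = -1448.5227 N (compression)
  F[2-3] = -718.7867 N (compression)
  F[2-4] = -110.4678 N (compression)
  F[3-4] = +327.3249 N (tension)
  F[3-5] = -0.0000 N (tension)
  F[4-5] = +0.0000 N (tension)
  Rx@0 = +1964.5300 N
  Ry@0 = +5150.1209 N
  Ry@4 = -308.1209 N

-110.468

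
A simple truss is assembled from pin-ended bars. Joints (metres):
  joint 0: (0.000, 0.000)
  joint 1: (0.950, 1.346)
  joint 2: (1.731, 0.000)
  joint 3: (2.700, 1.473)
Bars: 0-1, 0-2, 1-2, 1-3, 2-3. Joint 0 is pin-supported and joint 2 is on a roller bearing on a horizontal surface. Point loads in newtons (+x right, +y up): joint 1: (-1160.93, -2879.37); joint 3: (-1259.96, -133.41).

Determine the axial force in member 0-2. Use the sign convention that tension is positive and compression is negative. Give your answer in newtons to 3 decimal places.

N=4 nodes, M=5 members, R=3 reactions → 2N=8, M+R=8
member 0 (0-1): L=1.6475, (cx,cy)=(0.5766,0.8170)
member 1 (0-2): L=1.7310, (cx,cy)=(1.0000,0.0000)
member 2 (1-2): L=1.5562, (cx,cy)=(0.5019,-0.8649)
member 3 (1-3): L=1.7546, (cx,cy)=(0.9974,0.0724)
member 4 (2-3): L=1.7631, (cx,cy)=(0.5496,0.8354)
solve A·x = −loads:
  F[0-1] = -3915.9458 N (compression)
  F[0-2] = -162.8165 N (compression)
  F[1-2] = +266.6431 N (tension)
  F[1-3] = -1234.2015 N (compression)
  F[2-3] = -52.7594 N (compression)
  Rx@0 = +2420.8900 N
  Ry@0 = +3199.3336 N
  Ry@2 = -186.5536 N

-162.816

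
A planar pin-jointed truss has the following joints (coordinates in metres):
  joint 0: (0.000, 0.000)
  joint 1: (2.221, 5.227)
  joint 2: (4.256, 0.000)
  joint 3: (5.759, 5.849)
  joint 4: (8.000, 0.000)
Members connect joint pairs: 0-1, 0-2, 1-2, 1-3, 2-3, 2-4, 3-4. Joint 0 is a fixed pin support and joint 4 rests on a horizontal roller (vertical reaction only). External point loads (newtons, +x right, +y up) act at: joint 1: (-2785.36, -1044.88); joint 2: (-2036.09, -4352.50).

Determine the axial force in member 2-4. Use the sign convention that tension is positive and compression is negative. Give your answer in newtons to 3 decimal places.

301.047

N=5 nodes, M=7 members, R=3 reactions → 2N=10, M+R=10
member 0 (0-1): L=5.6793, (cx,cy)=(0.3911,0.9204)
member 1 (0-2): L=4.2560, (cx,cy)=(1.0000,0.0000)
member 2 (1-2): L=5.6092, (cx,cy)=(0.3628,-0.9319)
member 3 (1-3): L=3.5923, (cx,cy)=(0.9849,0.1732)
member 4 (2-3): L=6.0390, (cx,cy)=(0.2489,0.9685)
member 5 (2-4): L=3.7440, (cx,cy)=(1.0000,0.0000)
member 6 (3-4): L=6.2636, (cx,cy)=(0.3578,-0.9338)
solve A·x = −loads:
  F[0-1] = -5010.6965 N (compression)
  F[0-2] = -2861.9179 N (compression)
  F[1-2] = +3728.1743 N (tension)
  F[1-3] = -534.8282 N (compression)
  F[2-3] = +906.8714 N (tension)
  F[2-4] = +301.0466 N (tension)
  F[3-4] = -841.4280 N (compression)
  Rx@0 = +4821.4500 N
  Ry@0 = +4611.6498 N
  Ry@4 = +785.7302 N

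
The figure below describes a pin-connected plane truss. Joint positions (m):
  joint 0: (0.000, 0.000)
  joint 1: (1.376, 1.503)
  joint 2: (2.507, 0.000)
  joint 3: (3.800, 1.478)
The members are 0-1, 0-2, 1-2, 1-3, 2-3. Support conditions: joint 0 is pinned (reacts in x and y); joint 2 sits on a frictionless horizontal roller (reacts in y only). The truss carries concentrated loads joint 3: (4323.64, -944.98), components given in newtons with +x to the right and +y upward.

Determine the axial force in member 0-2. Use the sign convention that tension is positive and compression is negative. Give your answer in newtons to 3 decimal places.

N=4 nodes, M=5 members, R=3 reactions → 2N=8, M+R=8
member 0 (0-1): L=2.0377, (cx,cy)=(0.6753,0.7376)
member 1 (0-2): L=2.5070, (cx,cy)=(1.0000,0.0000)
member 2 (1-2): L=1.8810, (cx,cy)=(0.6013,-0.7990)
member 3 (1-3): L=2.4241, (cx,cy)=(0.9999,-0.0103)
member 4 (2-3): L=1.9638, (cx,cy)=(0.6584,0.7526)
solve A·x = −loads:
  F[0-1] = +4116.6660 N (tension)
  F[0-2] = +1543.8291 N (tension)
  F[1-2] = -3865.9054 N (compression)
  F[1-3] = +5104.5552 N (tension)
  F[2-3] = -1185.6094 N (compression)
  Rx@0 = -4323.6400 N
  Ry@0 = -3036.3778 N
  Ry@2 = +3981.3578 N

1543.829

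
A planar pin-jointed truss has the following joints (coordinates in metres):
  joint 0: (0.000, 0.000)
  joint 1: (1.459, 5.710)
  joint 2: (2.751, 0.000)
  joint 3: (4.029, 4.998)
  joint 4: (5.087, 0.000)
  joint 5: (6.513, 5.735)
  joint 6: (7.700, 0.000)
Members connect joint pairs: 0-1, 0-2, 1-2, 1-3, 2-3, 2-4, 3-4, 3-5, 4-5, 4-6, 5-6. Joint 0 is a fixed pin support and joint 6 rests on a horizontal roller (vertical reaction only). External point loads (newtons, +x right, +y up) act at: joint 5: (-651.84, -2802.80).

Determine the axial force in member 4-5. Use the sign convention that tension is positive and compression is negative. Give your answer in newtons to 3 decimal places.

N=7 nodes, M=11 members, R=3 reactions → 2N=14, M+R=14
member 0 (0-1): L=5.8935, (cx,cy)=(0.2476,0.9689)
member 1 (0-2): L=2.7510, (cx,cy)=(1.0000,0.0000)
member 2 (1-2): L=5.8543, (cx,cy)=(0.2207,-0.9753)
member 3 (1-3): L=2.6668, (cx,cy)=(0.9637,-0.2670)
member 4 (2-3): L=5.1588, (cx,cy)=(0.2477,0.9688)
member 5 (2-4): L=2.3360, (cx,cy)=(1.0000,0.0000)
member 6 (3-4): L=5.1088, (cx,cy)=(0.2071,-0.9783)
member 7 (3-5): L=2.5910, (cx,cy)=(0.9587,0.2844)
member 8 (4-5): L=5.9096, (cx,cy)=(0.2413,0.9705)
member 9 (4-6): L=2.6130, (cx,cy)=(1.0000,0.0000)
member 10 (5-6): L=5.8566, (cx,cy)=(0.2027,-0.9792)
solve A·x = −loads:
  F[0-1] = -947.0415 N (compression)
  F[0-2] = -417.3877 N (compression)
  F[1-2] = +1074.7231 N (tension)
  F[1-3] = -489.3988 N (compression)
  F[2-3] = -1081.9504 N (compression)
  F[2-4] = +87.8272 N (tension)
  F[3-4] = +671.4045 N (tension)
  F[3-5] = -916.5730 N (compression)
  F[4-5] = -676.8497 N (compression)
  F[4-6] = +390.1966 N (tension)
  F[5-6] = -1925.1952 N (compression)
  Rx@0 = +651.8400 N
  Ry@0 = +917.5618 N
  Ry@6 = +1885.2382 N

-676.850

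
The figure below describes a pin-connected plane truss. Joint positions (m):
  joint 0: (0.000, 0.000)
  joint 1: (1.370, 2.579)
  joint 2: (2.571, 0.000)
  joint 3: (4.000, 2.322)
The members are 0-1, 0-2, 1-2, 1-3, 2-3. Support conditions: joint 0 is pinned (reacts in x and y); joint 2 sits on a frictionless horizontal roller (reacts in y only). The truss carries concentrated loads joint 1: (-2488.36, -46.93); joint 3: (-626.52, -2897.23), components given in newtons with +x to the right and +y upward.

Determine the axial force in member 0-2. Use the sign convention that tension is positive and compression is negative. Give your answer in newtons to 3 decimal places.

N=4 nodes, M=5 members, R=3 reactions → 2N=8, M+R=8
member 0 (0-1): L=2.9203, (cx,cy)=(0.4691,0.8831)
member 1 (0-2): L=2.5710, (cx,cy)=(1.0000,0.0000)
member 2 (1-2): L=2.8449, (cx,cy)=(0.4222,-0.9065)
member 3 (1-3): L=2.6425, (cx,cy)=(0.9953,-0.0973)
member 4 (2-3): L=2.7265, (cx,cy)=(0.5241,0.8516)
solve A·x = −loads:
  F[0-1] = -1668.5487 N (compression)
  F[0-2] = -2332.1134 N (compression)
  F[1-2] = +1456.1270 N (tension)
  F[1-3] = +1096.0795 N (tension)
  F[2-3] = -3276.7503 N (compression)
  Rx@0 = +3114.8800 N
  Ry@0 = +1473.5438 N
  Ry@2 = +1470.6162 N

-2332.113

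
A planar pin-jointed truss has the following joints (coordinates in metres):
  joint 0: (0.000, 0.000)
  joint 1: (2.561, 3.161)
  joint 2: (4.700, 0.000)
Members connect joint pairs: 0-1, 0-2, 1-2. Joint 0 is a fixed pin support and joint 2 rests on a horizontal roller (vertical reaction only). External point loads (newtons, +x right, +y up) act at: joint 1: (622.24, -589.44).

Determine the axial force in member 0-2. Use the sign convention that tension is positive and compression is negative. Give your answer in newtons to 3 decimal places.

N=3 nodes, M=3 members, R=3 reactions → 2N=6, M+R=6
member 0 (0-1): L=4.0682, (cx,cy)=(0.6295,0.7770)
member 1 (0-2): L=4.7000, (cx,cy)=(1.0000,0.0000)
member 2 (1-2): L=3.8167, (cx,cy)=(0.5604,-0.8282)
solve A·x = −loads:
  F[0-1] = +193.3500 N (tension)
  F[0-2] = +500.5244 N (tension)
  F[1-2] = -893.1062 N (compression)
  Rx@0 = -622.2400 N
  Ry@0 = -150.2316 N
  Ry@2 = +739.6716 N

500.524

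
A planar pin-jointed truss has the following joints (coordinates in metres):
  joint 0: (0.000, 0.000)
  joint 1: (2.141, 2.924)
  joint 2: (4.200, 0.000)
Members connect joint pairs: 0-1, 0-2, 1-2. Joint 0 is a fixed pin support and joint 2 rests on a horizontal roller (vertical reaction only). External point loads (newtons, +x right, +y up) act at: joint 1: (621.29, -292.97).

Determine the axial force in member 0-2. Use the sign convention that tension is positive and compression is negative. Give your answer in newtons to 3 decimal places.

N=3 nodes, M=3 members, R=3 reactions → 2N=6, M+R=6
member 0 (0-1): L=3.6240, (cx,cy)=(0.5908,0.8068)
member 1 (0-2): L=4.2000, (cx,cy)=(1.0000,0.0000)
member 2 (1-2): L=3.5762, (cx,cy)=(0.5757,-0.8176)
solve A·x = −loads:
  F[0-1] = +358.0797 N (tension)
  F[0-2] = +409.7446 N (tension)
  F[1-2] = -711.6715 N (compression)
  Rx@0 = -621.2900 N
  Ry@0 = -288.9111 N
  Ry@2 = +581.8811 N

409.745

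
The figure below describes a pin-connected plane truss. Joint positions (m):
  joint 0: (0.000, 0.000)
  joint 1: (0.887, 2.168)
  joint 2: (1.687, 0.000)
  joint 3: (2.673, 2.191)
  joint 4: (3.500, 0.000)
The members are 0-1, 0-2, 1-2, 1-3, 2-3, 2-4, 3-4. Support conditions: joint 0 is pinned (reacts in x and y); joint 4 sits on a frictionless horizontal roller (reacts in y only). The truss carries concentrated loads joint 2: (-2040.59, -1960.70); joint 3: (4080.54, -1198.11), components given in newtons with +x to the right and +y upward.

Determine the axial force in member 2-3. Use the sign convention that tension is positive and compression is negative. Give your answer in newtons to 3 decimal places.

N=5 nodes, M=7 members, R=3 reactions → 2N=10, M+R=10
member 0 (0-1): L=2.3424, (cx,cy)=(0.3787,0.9255)
member 1 (0-2): L=1.6870, (cx,cy)=(1.0000,0.0000)
member 2 (1-2): L=2.3109, (cx,cy)=(0.3462,-0.9382)
member 3 (1-3): L=1.7861, (cx,cy)=(0.9999,0.0129)
member 4 (2-3): L=2.4026, (cx,cy)=(0.4104,0.9119)
member 5 (2-4): L=1.8130, (cx,cy)=(1.0000,0.0000)
member 6 (3-4): L=2.3419, (cx,cy)=(0.3531,-0.9356)
solve A·x = −loads:
  F[0-1] = +1356.7087 N (tension)
  F[0-2] = +1526.2104 N (tension)
  F[1-2] = -1325.0919 N (compression)
  F[1-3] = +972.5493 N (tension)
  F[2-3] = +3513.3321 N (tension)
  F[2-4] = +1666.2631 N (tension)
  F[3-4] = -4718.4900 N (compression)
  Rx@0 = -2039.9500 N
  Ry@0 = -1255.6792 N
  Ry@4 = +4414.4892 N

3513.332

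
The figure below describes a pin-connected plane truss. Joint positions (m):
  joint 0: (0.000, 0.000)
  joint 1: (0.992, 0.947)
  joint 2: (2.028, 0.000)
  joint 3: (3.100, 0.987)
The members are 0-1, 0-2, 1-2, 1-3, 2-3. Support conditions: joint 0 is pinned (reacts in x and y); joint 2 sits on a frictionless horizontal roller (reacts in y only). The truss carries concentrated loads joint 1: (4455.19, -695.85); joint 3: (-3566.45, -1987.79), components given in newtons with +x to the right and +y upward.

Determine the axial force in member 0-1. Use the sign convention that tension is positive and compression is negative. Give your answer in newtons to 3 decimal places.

1506.039

N=4 nodes, M=5 members, R=3 reactions → 2N=8, M+R=8
member 0 (0-1): L=1.3714, (cx,cy)=(0.7233,0.6905)
member 1 (0-2): L=2.0280, (cx,cy)=(1.0000,0.0000)
member 2 (1-2): L=1.4036, (cx,cy)=(0.7381,-0.6747)
member 3 (1-3): L=2.1084, (cx,cy)=(0.9998,0.0190)
member 4 (2-3): L=1.4572, (cx,cy)=(0.7357,0.6773)
solve A·x = −loads:
  F[0-1] = +1506.0387 N (tension)
  F[0-2] = -200.6116 N (compression)
  F[1-2] = -2613.1269 N (compression)
  F[1-3] = -1437.3488 N (compression)
  F[2-3] = -2894.4456 N (compression)
  Rx@0 = -888.7400 N
  Ry@0 = -1039.9354 N
  Ry@2 = +3723.5754 N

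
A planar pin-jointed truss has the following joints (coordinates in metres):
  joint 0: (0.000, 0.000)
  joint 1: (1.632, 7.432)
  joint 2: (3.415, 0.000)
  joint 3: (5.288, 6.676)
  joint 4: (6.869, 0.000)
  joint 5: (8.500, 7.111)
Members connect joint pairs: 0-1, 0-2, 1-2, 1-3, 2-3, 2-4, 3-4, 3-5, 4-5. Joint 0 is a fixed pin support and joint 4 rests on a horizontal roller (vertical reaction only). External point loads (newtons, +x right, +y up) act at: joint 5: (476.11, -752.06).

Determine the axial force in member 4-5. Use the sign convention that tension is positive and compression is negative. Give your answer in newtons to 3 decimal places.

N=6 nodes, M=9 members, R=3 reactions → 2N=12, M+R=12
member 0 (0-1): L=7.6091, (cx,cy)=(0.2145,0.9767)
member 1 (0-2): L=3.4150, (cx,cy)=(1.0000,0.0000)
member 2 (1-2): L=7.6429, (cx,cy)=(0.2333,-0.9724)
member 3 (1-3): L=3.7333, (cx,cy)=(0.9793,-0.2025)
member 4 (2-3): L=6.9338, (cx,cy)=(0.2701,0.9628)
member 5 (2-4): L=3.4540, (cx,cy)=(1.0000,0.0000)
member 6 (3-4): L=6.8607, (cx,cy)=(0.2304,-0.9731)
member 7 (3-5): L=3.2413, (cx,cy)=(0.9910,0.1342)
member 8 (4-5): L=7.2956, (cx,cy)=(0.2236,0.9747)
solve A·x = −loads:
  F[0-1] = +687.4538 N (tension)
  F[0-2] = +328.6644 N (tension)
  F[1-2] = -759.5431 N (compression)
  F[1-3] = +331.5065 N (tension)
  F[2-3] = +767.1027 N (tension)
  F[2-4] = -55.7439 N (compression)
  F[3-4] = -596.8635 N (compression)
  F[3-5] = +675.5088 N (tension)
  F[4-5] = -864.5988 N (compression)
  Rx@0 = -476.1100 N
  Ry@0 = -671.4555 N
  Ry@4 = +1423.5155 N

-864.599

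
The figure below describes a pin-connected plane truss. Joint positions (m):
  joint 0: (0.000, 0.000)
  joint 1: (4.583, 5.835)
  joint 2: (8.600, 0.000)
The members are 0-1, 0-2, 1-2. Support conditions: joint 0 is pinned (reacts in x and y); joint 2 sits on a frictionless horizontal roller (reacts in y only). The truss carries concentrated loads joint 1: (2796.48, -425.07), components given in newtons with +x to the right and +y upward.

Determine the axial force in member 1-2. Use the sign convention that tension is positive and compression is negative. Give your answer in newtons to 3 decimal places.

N=3 nodes, M=3 members, R=3 reactions → 2N=6, M+R=6
member 0 (0-1): L=7.4196, (cx,cy)=(0.6177,0.7864)
member 1 (0-2): L=8.6000, (cx,cy)=(1.0000,0.0000)
member 2 (1-2): L=7.0840, (cx,cy)=(0.5670,-0.8237)
solve A·x = −loads:
  F[0-1] = +2160.1933 N (tension)
  F[0-2] = +1462.1618 N (tension)
  F[1-2] = -2578.5415 N (compression)
  Rx@0 = -2796.4800 N
  Ry@0 = -1698.8319 N
  Ry@2 = +2123.9019 N

-2578.542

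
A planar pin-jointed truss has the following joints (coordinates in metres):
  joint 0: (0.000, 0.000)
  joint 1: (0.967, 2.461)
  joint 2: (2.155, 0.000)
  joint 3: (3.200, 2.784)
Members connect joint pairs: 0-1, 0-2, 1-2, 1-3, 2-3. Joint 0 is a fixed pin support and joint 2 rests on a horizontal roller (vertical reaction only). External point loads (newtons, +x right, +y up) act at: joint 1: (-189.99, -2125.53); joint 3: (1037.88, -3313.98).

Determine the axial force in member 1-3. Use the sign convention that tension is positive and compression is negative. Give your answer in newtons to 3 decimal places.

2437.928

N=4 nodes, M=5 members, R=3 reactions → 2N=8, M+R=8
member 0 (0-1): L=2.6442, (cx,cy)=(0.3657,0.9307)
member 1 (0-2): L=2.1550, (cx,cy)=(1.0000,0.0000)
member 2 (1-2): L=2.7327, (cx,cy)=(0.4347,-0.9006)
member 3 (1-3): L=2.2562, (cx,cy)=(0.9897,0.1432)
member 4 (2-3): L=2.9737, (cx,cy)=(0.3514,0.9362)
solve A·x = −loads:
  F[0-1] = +1675.1451 N (tension)
  F[0-2] = +235.2712 N (tension)
  F[1-2] = -3703.9392 N (compression)
  F[1-3] = +2437.9283 N (tension)
  F[2-3] = -3912.5375 N (compression)
  Rx@0 = -847.8900 N
  Ry@0 = -1559.1053 N
  Ry@2 = +6998.6153 N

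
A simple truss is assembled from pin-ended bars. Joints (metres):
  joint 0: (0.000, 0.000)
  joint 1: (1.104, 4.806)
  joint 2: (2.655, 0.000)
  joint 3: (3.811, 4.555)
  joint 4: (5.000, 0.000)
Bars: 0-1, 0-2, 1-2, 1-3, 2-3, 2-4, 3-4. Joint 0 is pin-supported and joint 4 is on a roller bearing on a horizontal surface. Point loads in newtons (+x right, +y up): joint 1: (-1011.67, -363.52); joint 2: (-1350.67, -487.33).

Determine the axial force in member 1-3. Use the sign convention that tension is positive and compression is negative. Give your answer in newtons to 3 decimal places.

319.946

N=5 nodes, M=7 members, R=3 reactions → 2N=10, M+R=10
member 0 (0-1): L=4.9312, (cx,cy)=(0.2239,0.9746)
member 1 (0-2): L=2.6550, (cx,cy)=(1.0000,0.0000)
member 2 (1-2): L=5.0501, (cx,cy)=(0.3071,-0.9517)
member 3 (1-3): L=2.7186, (cx,cy)=(0.9957,-0.0923)
member 4 (2-3): L=4.6994, (cx,cy)=(0.2460,0.9693)
member 5 (2-4): L=2.3450, (cx,cy)=(1.0000,0.0000)
member 6 (3-4): L=4.7076, (cx,cy)=(0.2526,-0.9676)
solve A·x = −loads:
  F[0-1] = -1522.8863 N (compression)
  F[0-2] = -2021.3933 N (compression)
  F[1-2] = +1146.5854 N (tension)
  F[1-3] = +319.9457 N (tension)
  F[2-3] = -622.9829 N (compression)
  F[2-4] = -165.3323 N (compression)
  F[3-4] = +654.6027 N (tension)
  Rx@0 = +2362.3400 N
  Ry@0 = +1484.2298 N
  Ry@4 = -633.3798 N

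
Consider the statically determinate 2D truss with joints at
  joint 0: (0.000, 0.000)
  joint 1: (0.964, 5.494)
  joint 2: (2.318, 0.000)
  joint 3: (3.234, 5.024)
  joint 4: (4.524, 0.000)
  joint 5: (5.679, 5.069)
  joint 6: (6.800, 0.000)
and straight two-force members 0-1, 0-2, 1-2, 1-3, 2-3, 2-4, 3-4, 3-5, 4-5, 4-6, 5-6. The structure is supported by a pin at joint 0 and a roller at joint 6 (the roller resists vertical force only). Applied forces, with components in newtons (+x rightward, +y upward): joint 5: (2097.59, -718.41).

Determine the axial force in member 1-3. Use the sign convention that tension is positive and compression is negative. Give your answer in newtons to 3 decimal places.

N=7 nodes, M=11 members, R=3 reactions → 2N=14, M+R=14
member 0 (0-1): L=5.5779, (cx,cy)=(0.1728,0.9850)
member 1 (0-2): L=2.3180, (cx,cy)=(1.0000,0.0000)
member 2 (1-2): L=5.6584, (cx,cy)=(0.2393,-0.9709)
member 3 (1-3): L=2.3181, (cx,cy)=(0.9792,-0.2027)
member 4 (2-3): L=5.1068, (cx,cy)=(0.1794,0.9838)
member 5 (2-4): L=2.2060, (cx,cy)=(1.0000,0.0000)
member 6 (3-4): L=5.1870, (cx,cy)=(0.2487,-0.9686)
member 7 (3-5): L=2.4454, (cx,cy)=(0.9998,0.0184)
member 8 (4-5): L=5.1989, (cx,cy)=(0.2222,0.9750)
member 9 (4-6): L=2.2760, (cx,cy)=(1.0000,0.0000)
member 10 (5-6): L=5.1915, (cx,cy)=(0.2159,-0.9764)
solve A·x = −loads:
  F[0-1] = +1467.2764 N (tension)
  F[0-2] = +1844.0096 N (tension)
  F[1-2] = -1625.4572 N (compression)
  F[1-3] = +656.1653 N (tension)
  F[2-3] = +1604.2520 N (tension)
  F[2-4] = +1167.3013 N (tension)
  F[3-4] = -1467.4660 N (compression)
  F[3-5] = +1295.4668 N (tension)
  F[4-5] = +1457.7894 N (tension)
  F[4-6] = +478.4779 N (tension)
  F[5-6] = -2215.8837 N (compression)
  Rx@0 = -2097.5900 N
  Ry@0 = -1445.1980 N
  Ry@6 = +2163.6080 N

656.165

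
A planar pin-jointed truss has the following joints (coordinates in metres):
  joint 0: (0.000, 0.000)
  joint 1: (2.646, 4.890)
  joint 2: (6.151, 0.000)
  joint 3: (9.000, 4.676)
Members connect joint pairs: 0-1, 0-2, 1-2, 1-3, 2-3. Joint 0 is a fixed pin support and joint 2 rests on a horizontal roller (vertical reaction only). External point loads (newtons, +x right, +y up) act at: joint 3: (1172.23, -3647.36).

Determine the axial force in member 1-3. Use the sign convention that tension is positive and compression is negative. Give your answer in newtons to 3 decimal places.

N=4 nodes, M=5 members, R=3 reactions → 2N=8, M+R=8
member 0 (0-1): L=5.5600, (cx,cy)=(0.4759,0.8795)
member 1 (0-2): L=6.1510, (cx,cy)=(1.0000,0.0000)
member 2 (1-2): L=6.0164, (cx,cy)=(0.5826,-0.8128)
member 3 (1-3): L=6.3576, (cx,cy)=(0.9994,-0.0337)
member 4 (2-3): L=5.4756, (cx,cy)=(0.5203,0.8540)
solve A·x = −loads:
  F[0-1] = +2934.0605 N (tension)
  F[0-2] = -224.0914 N (compression)
  F[1-2] = -3312.7503 N (compression)
  F[1-3] = +3328.1291 N (tension)
  F[2-3] = -4139.8497 N (compression)
  Rx@0 = -1172.2300 N
  Ry@0 = -2580.5034 N
  Ry@2 = +6227.8634 N

3328.129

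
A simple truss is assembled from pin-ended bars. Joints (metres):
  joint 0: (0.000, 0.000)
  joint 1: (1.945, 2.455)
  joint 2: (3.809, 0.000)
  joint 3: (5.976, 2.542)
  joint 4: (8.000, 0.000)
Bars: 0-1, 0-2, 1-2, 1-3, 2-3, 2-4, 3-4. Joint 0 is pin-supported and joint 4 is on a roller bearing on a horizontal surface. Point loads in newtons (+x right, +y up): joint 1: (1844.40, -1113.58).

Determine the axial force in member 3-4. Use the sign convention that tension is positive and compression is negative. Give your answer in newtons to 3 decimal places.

-1069.578

N=5 nodes, M=7 members, R=3 reactions → 2N=10, M+R=10
member 0 (0-1): L=3.1321, (cx,cy)=(0.6210,0.7838)
member 1 (0-2): L=3.8090, (cx,cy)=(1.0000,0.0000)
member 2 (1-2): L=3.0825, (cx,cy)=(0.6047,-0.7964)
member 3 (1-3): L=4.0319, (cx,cy)=(0.9998,0.0216)
member 4 (2-3): L=3.3403, (cx,cy)=(0.6487,0.7610)
member 5 (2-4): L=4.1910, (cx,cy)=(1.0000,0.0000)
member 6 (3-4): L=3.2494, (cx,cy)=(0.6229,-0.7823)
solve A·x = −loads:
  F[0-1] = -353.1945 N (compression)
  F[0-2] = +2063.7299 N (tension)
  F[1-2] = -1088.6794 N (compression)
  F[1-3] = -1405.7186 N (compression)
  F[2-3] = +1139.3727 N (tension)
  F[2-4] = +666.2315 N (tension)
  F[3-4] = -1069.5781 N (compression)
  Rx@0 = -1844.4000 N
  Ry@0 = +276.8406 N
  Ry@4 = +836.7394 N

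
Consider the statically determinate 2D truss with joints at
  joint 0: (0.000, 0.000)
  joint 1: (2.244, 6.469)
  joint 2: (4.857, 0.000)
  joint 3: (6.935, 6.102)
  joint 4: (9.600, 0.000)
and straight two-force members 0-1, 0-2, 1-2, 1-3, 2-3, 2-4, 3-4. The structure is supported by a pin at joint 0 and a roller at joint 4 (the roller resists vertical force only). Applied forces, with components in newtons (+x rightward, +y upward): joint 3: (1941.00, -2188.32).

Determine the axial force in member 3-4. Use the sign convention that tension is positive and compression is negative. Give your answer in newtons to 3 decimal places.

-3071.305

N=5 nodes, M=7 members, R=3 reactions → 2N=10, M+R=10
member 0 (0-1): L=6.8472, (cx,cy)=(0.3277,0.9448)
member 1 (0-2): L=4.8570, (cx,cy)=(1.0000,0.0000)
member 2 (1-2): L=6.9768, (cx,cy)=(0.3745,-0.9272)
member 3 (1-3): L=4.7053, (cx,cy)=(0.9970,-0.0780)
member 4 (2-3): L=6.4461, (cx,cy)=(0.3224,0.9466)
member 5 (2-4): L=4.7430, (cx,cy)=(1.0000,0.0000)
member 6 (3-4): L=6.6586, (cx,cy)=(0.4002,-0.9164)
solve A·x = −loads:
  F[0-1] = +662.8702 N (tension)
  F[0-2] = +1723.7592 N (tension)
  F[1-2] = -716.3899 N (compression)
  F[1-3] = +487.0318 N (tension)
  F[2-3] = +701.7084 N (tension)
  F[2-4] = +1229.2460 N (tension)
  F[3-4] = -3071.3050 N (compression)
  Rx@0 = -1941.0000 N
  Ry@0 = -626.2614 N
  Ry@4 = +2814.5814 N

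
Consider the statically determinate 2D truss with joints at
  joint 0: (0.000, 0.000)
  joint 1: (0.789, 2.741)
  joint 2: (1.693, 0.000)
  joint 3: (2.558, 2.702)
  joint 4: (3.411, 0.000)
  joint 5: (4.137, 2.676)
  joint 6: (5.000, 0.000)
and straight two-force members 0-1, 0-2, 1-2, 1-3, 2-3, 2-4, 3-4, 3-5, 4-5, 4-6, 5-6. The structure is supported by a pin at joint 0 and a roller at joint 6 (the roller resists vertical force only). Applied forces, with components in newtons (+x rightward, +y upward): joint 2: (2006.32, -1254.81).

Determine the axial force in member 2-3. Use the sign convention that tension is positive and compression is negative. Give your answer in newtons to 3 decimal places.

N=7 nodes, M=11 members, R=3 reactions → 2N=14, M+R=14
member 0 (0-1): L=2.8523, (cx,cy)=(0.2766,0.9610)
member 1 (0-2): L=1.6930, (cx,cy)=(1.0000,0.0000)
member 2 (1-2): L=2.8862, (cx,cy)=(0.3132,-0.9497)
member 3 (1-3): L=1.7694, (cx,cy)=(0.9998,-0.0220)
member 4 (2-3): L=2.8371, (cx,cy)=(0.3049,0.9524)
member 5 (2-4): L=1.7180, (cx,cy)=(1.0000,0.0000)
member 6 (3-4): L=2.8334, (cx,cy)=(0.3010,-0.9536)
member 7 (3-5): L=1.5792, (cx,cy)=(0.9999,-0.0165)
member 8 (4-5): L=2.7727, (cx,cy)=(0.2618,0.9651)
member 9 (4-6): L=1.5890, (cx,cy)=(1.0000,0.0000)
member 10 (5-6): L=2.8117, (cx,cy)=(0.3069,-0.9517)
solve A·x = −loads:
  F[0-1] = -863.6305 N (compression)
  F[0-2] = +2245.2167 N (tension)
  F[1-2] = +885.8905 N (tension)
  F[1-3] = -516.4936 N (compression)
  F[2-3] = +434.1665 N (tension)
  F[2-4] = +383.9947 N (tension)
  F[3-4] = -441.2110 N (compression)
  F[3-5] = -251.2036 N (compression)
  F[4-5] = +435.9521 N (tension)
  F[4-6] = +137.0218 N (tension)
  F[5-6] = -446.4268 N (compression)
  Rx@0 = -2006.3200 N
  Ry@0 = +829.9313 N
  Ry@6 = +424.8787 N

434.166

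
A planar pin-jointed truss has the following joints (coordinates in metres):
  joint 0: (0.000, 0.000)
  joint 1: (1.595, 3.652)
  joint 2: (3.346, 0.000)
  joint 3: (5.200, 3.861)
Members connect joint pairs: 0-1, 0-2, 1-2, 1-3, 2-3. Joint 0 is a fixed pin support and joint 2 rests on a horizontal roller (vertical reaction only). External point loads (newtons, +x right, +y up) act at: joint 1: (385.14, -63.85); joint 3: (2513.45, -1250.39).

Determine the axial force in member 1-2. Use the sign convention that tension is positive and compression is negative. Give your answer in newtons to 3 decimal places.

-4278.800

N=4 nodes, M=5 members, R=3 reactions → 2N=8, M+R=8
member 0 (0-1): L=3.9851, (cx,cy)=(0.4002,0.9164)
member 1 (0-2): L=3.3460, (cx,cy)=(1.0000,0.0000)
member 2 (1-2): L=4.0501, (cx,cy)=(0.4323,-0.9017)
member 3 (1-3): L=3.6111, (cx,cy)=(0.9983,0.0579)
member 4 (2-3): L=4.2831, (cx,cy)=(0.4329,0.9015)
solve A·x = −loads:
  F[0-1] = +4343.1306 N (tension)
  F[0-2] = +1160.2974 N (tension)
  F[1-2] = -4278.8001 N (compression)
  F[1-3] = +3208.4176 N (tension)
  F[2-3] = -1593.0716 N (compression)
  Rx@0 = -2898.5900 N
  Ry@0 = -3980.0907 N
  Ry@2 = +5294.3307 N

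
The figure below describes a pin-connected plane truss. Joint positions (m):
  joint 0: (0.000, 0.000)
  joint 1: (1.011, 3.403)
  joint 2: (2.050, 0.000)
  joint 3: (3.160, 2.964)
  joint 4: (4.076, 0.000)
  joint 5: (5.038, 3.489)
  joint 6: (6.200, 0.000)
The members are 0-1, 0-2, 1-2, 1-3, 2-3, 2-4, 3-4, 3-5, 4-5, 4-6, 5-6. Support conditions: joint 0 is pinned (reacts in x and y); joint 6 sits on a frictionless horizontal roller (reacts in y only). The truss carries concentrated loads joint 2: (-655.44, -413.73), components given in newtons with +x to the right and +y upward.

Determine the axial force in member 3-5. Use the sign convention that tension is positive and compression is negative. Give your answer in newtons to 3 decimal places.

-93.693

N=7 nodes, M=11 members, R=3 reactions → 2N=14, M+R=14
member 0 (0-1): L=3.5500, (cx,cy)=(0.2848,0.9586)
member 1 (0-2): L=2.0500, (cx,cy)=(1.0000,0.0000)
member 2 (1-2): L=3.5581, (cx,cy)=(0.2920,-0.9564)
member 3 (1-3): L=2.1934, (cx,cy)=(0.9798,-0.2001)
member 4 (2-3): L=3.1650, (cx,cy)=(0.3507,0.9365)
member 5 (2-4): L=2.0260, (cx,cy)=(1.0000,0.0000)
member 6 (3-4): L=3.1023, (cx,cy)=(0.2953,-0.9554)
member 7 (3-5): L=1.9500, (cx,cy)=(0.9631,0.2692)
member 8 (4-5): L=3.6192, (cx,cy)=(0.2658,0.9640)
member 9 (4-6): L=2.1240, (cx,cy)=(1.0000,0.0000)
member 10 (5-6): L=3.6774, (cx,cy)=(0.3160,-0.9488)
solve A·x = −loads:
  F[0-1] = -288.8952 N (compression)
  F[0-2] = -573.1660 N (compression)
  F[1-2] = +327.5552 N (tension)
  F[1-3] = -181.5984 N (compression)
  F[2-3] = +107.2642 N (tension)
  F[2-4] = +140.3055 N (tension)
  F[3-4] = -169.5836 N (compression)
  F[3-5] = -93.6932 N (compression)
  F[4-5] = +168.0688 N (tension)
  F[4-6] = +45.5601 N (tension)
  F[5-6] = -144.1852 N (compression)
  Rx@0 = +655.4400 N
  Ry@0 = +276.9322 N
  Ry@6 = +136.7978 N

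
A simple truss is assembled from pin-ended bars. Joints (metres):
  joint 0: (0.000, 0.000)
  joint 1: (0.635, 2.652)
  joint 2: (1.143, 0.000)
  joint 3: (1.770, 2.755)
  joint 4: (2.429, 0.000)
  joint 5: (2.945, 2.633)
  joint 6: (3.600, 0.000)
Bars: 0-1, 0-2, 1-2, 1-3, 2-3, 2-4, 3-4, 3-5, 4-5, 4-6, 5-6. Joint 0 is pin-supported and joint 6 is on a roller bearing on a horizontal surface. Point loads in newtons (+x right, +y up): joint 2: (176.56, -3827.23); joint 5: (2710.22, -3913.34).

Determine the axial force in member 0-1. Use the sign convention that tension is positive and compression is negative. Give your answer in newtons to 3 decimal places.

N=7 nodes, M=11 members, R=3 reactions → 2N=14, M+R=14
member 0 (0-1): L=2.7270, (cx,cy)=(0.2329,0.9725)
member 1 (0-2): L=1.1430, (cx,cy)=(1.0000,0.0000)
member 2 (1-2): L=2.7002, (cx,cy)=(0.1881,-0.9821)
member 3 (1-3): L=1.1397, (cx,cy)=(0.9959,0.0904)
member 4 (2-3): L=2.8254, (cx,cy)=(0.2219,0.9751)
member 5 (2-4): L=1.2860, (cx,cy)=(1.0000,0.0000)
member 6 (3-4): L=2.8327, (cx,cy)=(0.2326,-0.9726)
member 7 (3-5): L=1.1813, (cx,cy)=(0.9947,-0.1033)
member 8 (4-5): L=2.6831, (cx,cy)=(0.1923,0.9813)
member 9 (4-6): L=1.1710, (cx,cy)=(1.0000,0.0000)
member 10 (5-6): L=2.7132, (cx,cy)=(0.2414,-0.9704)
solve A·x = −loads:
  F[0-1] = -1379.8004 N (compression)
  F[0-2] = +3208.0800 N (tension)
  F[1-2] = +1313.7420 N (tension)
  F[1-3] = -570.7942 N (compression)
  F[2-3] = +2601.8186 N (tension)
  F[2-4] = +2701.3042 N (tension)
  F[3-4] = -2621.5346 N (compression)
  F[3-5] = +622.1123 N (tension)
  F[4-5] = +2598.1069 N (tension)
  F[4-6] = +1591.7768 N (tension)
  F[5-6] = -6593.7177 N (compression)
  Rx@0 = -2886.7800 N
  Ry@0 = +1341.8702 N
  Ry@6 = +6398.6998 N

-1379.800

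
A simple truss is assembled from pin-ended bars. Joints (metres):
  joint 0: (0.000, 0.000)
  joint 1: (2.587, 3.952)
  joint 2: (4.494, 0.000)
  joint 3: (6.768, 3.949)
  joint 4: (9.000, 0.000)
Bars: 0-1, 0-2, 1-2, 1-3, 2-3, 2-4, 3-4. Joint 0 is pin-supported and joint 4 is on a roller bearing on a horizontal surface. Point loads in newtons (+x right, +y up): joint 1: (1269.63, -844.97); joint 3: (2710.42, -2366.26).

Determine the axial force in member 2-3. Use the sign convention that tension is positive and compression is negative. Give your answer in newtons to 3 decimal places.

1618.603

N=5 nodes, M=7 members, R=3 reactions → 2N=10, M+R=10
member 0 (0-1): L=4.7234, (cx,cy)=(0.5477,0.8367)
member 1 (0-2): L=4.4940, (cx,cy)=(1.0000,0.0000)
member 2 (1-2): L=4.3880, (cx,cy)=(0.4346,-0.9006)
member 3 (1-3): L=4.1810, (cx,cy)=(1.0000,-0.0007)
member 4 (2-3): L=4.5569, (cx,cy)=(0.4990,0.8666)
member 5 (2-4): L=4.5060, (cx,cy)=(1.0000,0.0000)
member 6 (3-4): L=4.5361, (cx,cy)=(0.4920,-0.8706)
solve A·x = −loads:
  F[0-1] = +666.7556 N (tension)
  F[0-2] = +3614.8718 N (tension)
  F[1-2] = -1557.4310 N (compression)
  F[1-3] = -227.6083 N (compression)
  F[2-3] = +1618.6034 N (tension)
  F[2-4] = +2130.3138 N (tension)
  F[3-4] = -4329.4662 N (compression)
  Rx@0 = -3980.0500 N
  Ry@0 = -557.8602 N
  Ry@4 = +3769.0902 N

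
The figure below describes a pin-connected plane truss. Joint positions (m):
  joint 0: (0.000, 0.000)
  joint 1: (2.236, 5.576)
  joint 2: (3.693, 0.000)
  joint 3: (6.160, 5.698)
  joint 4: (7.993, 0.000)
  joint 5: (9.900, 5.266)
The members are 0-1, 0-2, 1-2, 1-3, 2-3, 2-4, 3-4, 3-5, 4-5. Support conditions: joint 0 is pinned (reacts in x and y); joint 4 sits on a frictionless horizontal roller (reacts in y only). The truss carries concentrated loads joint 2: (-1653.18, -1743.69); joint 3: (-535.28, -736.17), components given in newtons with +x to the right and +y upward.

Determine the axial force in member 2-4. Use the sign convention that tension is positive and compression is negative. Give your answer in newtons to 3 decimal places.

N=6 nodes, M=9 members, R=3 reactions → 2N=12, M+R=12
member 0 (0-1): L=6.0076, (cx,cy)=(0.3722,0.9282)
member 1 (0-2): L=3.6930, (cx,cy)=(1.0000,0.0000)
member 2 (1-2): L=5.7632, (cx,cy)=(0.2528,-0.9675)
member 3 (1-3): L=3.9259, (cx,cy)=(0.9995,0.0311)
member 4 (2-3): L=6.2091, (cx,cy)=(0.3973,0.9177)
member 5 (2-4): L=4.3000, (cx,cy)=(1.0000,0.0000)
member 6 (3-4): L=5.9856, (cx,cy)=(0.3062,-0.9520)
member 7 (3-5): L=3.7649, (cx,cy)=(0.9934,-0.1147)
member 8 (4-5): L=5.6007, (cx,cy)=(0.3405,0.9402)
solve A·x = −loads:
  F[0-1] = -1603.6805 N (compression)
  F[0-2] = -1591.5796 N (compression)
  F[1-2] = +1507.0154 N (tension)
  F[1-3] = -978.3420 N (compression)
  F[2-3] = +311.2506 N (tension)
  F[2-4] = +318.9240 N (tension)
  F[3-4] = -1041.4311 N (compression)
  F[3-5] = -0.0000 N (tension)
  F[4-5] = +0.0000 N (tension)
  Rx@0 = +2188.4600 N
  Ry@0 = +1488.4639 N
  Ry@4 = +991.3961 N

318.924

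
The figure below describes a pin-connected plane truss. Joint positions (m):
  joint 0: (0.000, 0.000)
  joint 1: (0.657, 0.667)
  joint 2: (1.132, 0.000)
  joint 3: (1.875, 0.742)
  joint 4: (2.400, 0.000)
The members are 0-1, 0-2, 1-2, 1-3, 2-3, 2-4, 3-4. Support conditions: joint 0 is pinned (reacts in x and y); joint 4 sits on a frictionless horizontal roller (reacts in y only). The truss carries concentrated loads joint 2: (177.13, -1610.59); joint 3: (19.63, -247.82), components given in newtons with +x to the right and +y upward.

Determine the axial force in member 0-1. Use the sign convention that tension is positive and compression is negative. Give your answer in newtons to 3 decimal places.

-1261.982

N=5 nodes, M=7 members, R=3 reactions → 2N=10, M+R=10
member 0 (0-1): L=0.9362, (cx,cy)=(0.7017,0.7124)
member 1 (0-2): L=1.1320, (cx,cy)=(1.0000,0.0000)
member 2 (1-2): L=0.8188, (cx,cy)=(0.5801,-0.8146)
member 3 (1-3): L=1.2203, (cx,cy)=(0.9981,0.0615)
member 4 (2-3): L=1.0501, (cx,cy)=(0.7076,0.7066)
member 5 (2-4): L=1.2680, (cx,cy)=(1.0000,0.0000)
member 6 (3-4): L=0.9089, (cx,cy)=(0.5776,-0.8163)
solve A·x = −loads:
  F[0-1] = -1261.9818 N (compression)
  F[0-2] = +1082.3508 N (tension)
  F[1-2] = +993.2510 N (tension)
  F[1-3] = -1464.5268 N (compression)
  F[2-3] = +1134.2982 N (tension)
  F[2-4] = +678.7783 N (tension)
  F[3-4] = -1175.1906 N (compression)
  Rx@0 = -196.7600 N
  Ry@0 = +899.0701 N
  Ry@4 = +959.3399 N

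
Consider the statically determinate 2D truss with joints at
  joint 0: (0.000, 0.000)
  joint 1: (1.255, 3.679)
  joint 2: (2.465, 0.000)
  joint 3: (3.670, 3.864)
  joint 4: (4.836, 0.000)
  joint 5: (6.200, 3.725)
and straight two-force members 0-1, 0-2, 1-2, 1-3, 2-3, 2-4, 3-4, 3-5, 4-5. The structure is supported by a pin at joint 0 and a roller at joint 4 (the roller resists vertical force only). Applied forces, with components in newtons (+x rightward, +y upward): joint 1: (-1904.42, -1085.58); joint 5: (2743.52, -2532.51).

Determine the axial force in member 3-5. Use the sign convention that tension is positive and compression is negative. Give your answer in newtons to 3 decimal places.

3603.894

N=6 nodes, M=9 members, R=3 reactions → 2N=12, M+R=12
member 0 (0-1): L=3.8872, (cx,cy)=(0.3229,0.9464)
member 1 (0-2): L=2.4650, (cx,cy)=(1.0000,0.0000)
member 2 (1-2): L=3.8729, (cx,cy)=(0.3124,-0.9499)
member 3 (1-3): L=2.4221, (cx,cy)=(0.9971,0.0764)
member 4 (2-3): L=4.0475, (cx,cy)=(0.2977,0.9547)
member 5 (2-4): L=2.3710, (cx,cy)=(1.0000,0.0000)
member 6 (3-4): L=4.0361, (cx,cy)=(0.2889,-0.9574)
member 7 (3-5): L=2.5338, (cx,cy)=(0.9985,-0.0549)
member 8 (4-5): L=3.9669, (cx,cy)=(0.3438,0.9390)
solve A·x = −loads:
  F[0-1] = +607.4109 N (tension)
  F[0-2] = +642.9930 N (tension)
  F[1-2] = -1539.7803 N (compression)
  F[1-3] = +2589.1636 N (tension)
  F[2-3] = +1532.1758 N (tension)
  F[2-4] = -294.2275 N (compression)
  F[3-4] = -1940.9234 N (compression)
  F[3-5] = +3603.8939 N (tension)
  F[4-5] = -2486.4153 N (compression)
  Rx@0 = -839.1000 N
  Ry@0 = -574.8826 N
  Ry@4 = +4192.9726 N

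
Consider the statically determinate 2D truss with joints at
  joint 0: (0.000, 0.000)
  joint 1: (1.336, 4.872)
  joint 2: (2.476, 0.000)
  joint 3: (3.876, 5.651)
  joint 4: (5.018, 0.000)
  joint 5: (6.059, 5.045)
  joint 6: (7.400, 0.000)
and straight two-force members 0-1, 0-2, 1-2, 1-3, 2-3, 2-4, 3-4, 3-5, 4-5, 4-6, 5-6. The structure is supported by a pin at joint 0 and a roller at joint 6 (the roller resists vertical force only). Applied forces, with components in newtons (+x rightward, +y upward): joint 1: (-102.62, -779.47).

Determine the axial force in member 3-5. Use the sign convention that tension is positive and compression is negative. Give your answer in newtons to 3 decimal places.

N=7 nodes, M=11 members, R=3 reactions → 2N=14, M+R=14
member 0 (0-1): L=5.0519, (cx,cy)=(0.2645,0.9644)
member 1 (0-2): L=2.4760, (cx,cy)=(1.0000,0.0000)
member 2 (1-2): L=5.0036, (cx,cy)=(0.2278,-0.9737)
member 3 (1-3): L=2.6568, (cx,cy)=(0.9560,0.2932)
member 4 (2-3): L=5.8218, (cx,cy)=(0.2405,0.9707)
member 5 (2-4): L=2.5420, (cx,cy)=(1.0000,0.0000)
member 6 (3-4): L=5.7652, (cx,cy)=(0.1981,-0.9802)
member 7 (3-5): L=2.2656, (cx,cy)=(0.9636,-0.2675)
member 8 (4-5): L=5.1513, (cx,cy)=(0.2021,0.9794)
member 9 (4-6): L=2.3820, (cx,cy)=(1.0000,0.0000)
member 10 (5-6): L=5.2202, (cx,cy)=(0.2569,-0.9664)
solve A·x = −loads:
  F[0-1] = -732.3815 N (compression)
  F[0-2] = +91.0635 N (tension)
  F[1-2] = -96.8705 N (compression)
  F[1-3] = -72.1647 N (compression)
  F[2-3] = +97.1743 N (tension)
  F[2-4] = +45.6250 N (tension)
  F[3-4] = -65.3889 N (compression)
  F[3-5] = -33.9081 N (compression)
  F[4-5] = +65.4435 N (tension)
  F[4-6] = +19.4473 N (tension)
  F[5-6] = -75.7037 N (compression)
  Rx@0 = +102.6200 N
  Ry@0 = +706.3069 N
  Ry@6 = +73.1631 N

-33.908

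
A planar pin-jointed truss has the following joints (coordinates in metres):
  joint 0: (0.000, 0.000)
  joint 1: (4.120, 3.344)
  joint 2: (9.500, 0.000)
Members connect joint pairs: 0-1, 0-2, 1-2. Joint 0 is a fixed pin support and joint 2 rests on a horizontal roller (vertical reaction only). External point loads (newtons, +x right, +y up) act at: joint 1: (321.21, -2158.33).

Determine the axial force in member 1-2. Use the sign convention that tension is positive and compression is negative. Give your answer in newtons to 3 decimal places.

N=3 nodes, M=3 members, R=3 reactions → 2N=6, M+R=6
member 0 (0-1): L=5.3063, (cx,cy)=(0.7764,0.6302)
member 1 (0-2): L=9.5000, (cx,cy)=(1.0000,0.0000)
member 2 (1-2): L=6.3346, (cx,cy)=(0.8493,-0.5279)
solve A·x = −loads:
  F[0-1] = -1760.1378 N (compression)
  F[0-2] = +1687.8456 N (tension)
  F[1-2] = -1987.3179 N (compression)
  Rx@0 = -321.2100 N
  Ry@0 = +1109.2304 N
  Ry@2 = +1049.0996 N

-1987.318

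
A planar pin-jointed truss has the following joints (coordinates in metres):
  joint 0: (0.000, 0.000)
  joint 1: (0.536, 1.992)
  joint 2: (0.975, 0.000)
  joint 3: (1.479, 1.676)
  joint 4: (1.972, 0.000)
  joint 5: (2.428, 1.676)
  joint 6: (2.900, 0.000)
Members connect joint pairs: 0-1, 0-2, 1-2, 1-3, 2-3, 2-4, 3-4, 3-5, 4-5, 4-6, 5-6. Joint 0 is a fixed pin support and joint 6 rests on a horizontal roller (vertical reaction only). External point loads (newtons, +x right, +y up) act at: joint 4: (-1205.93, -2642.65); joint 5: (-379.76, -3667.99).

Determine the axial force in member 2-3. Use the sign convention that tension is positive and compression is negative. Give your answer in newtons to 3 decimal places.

N=7 nodes, M=11 members, R=3 reactions → 2N=14, M+R=14
member 0 (0-1): L=2.0629, (cx,cy)=(0.2598,0.9657)
member 1 (0-2): L=0.9750, (cx,cy)=(1.0000,0.0000)
member 2 (1-2): L=2.0398, (cx,cy)=(0.2152,-0.9766)
member 3 (1-3): L=0.9945, (cx,cy)=(0.9482,-0.3177)
member 4 (2-3): L=1.7501, (cx,cy)=(0.2880,0.9576)
member 5 (2-4): L=0.9970, (cx,cy)=(1.0000,0.0000)
member 6 (3-4): L=1.7470, (cx,cy)=(0.2822,-0.9594)
member 7 (3-5): L=0.9490, (cx,cy)=(1.0000,0.0000)
member 8 (4-5): L=1.7369, (cx,cy)=(0.2625,0.9649)
member 9 (4-6): L=0.9280, (cx,cy)=(1.0000,0.0000)
member 10 (5-6): L=1.7412, (cx,cy)=(0.2711,-0.9626)
solve A·x = −loads:
  F[0-1] = -1721.2392 N (compression)
  F[0-2] = -1138.4529 N (compression)
  F[1-2] = +2003.4231 N (tension)
  F[1-3] = -926.4156 N (compression)
  F[2-3] = -2043.0231 N (compression)
  F[2-4] = -118.9384 N (compression)
  F[3-4] = +1732.5366 N (tension)
  F[3-5] = -1955.6687 N (compression)
  F[4-5] = +1016.1742 N (tension)
  F[4-6] = +1309.1297 N (tension)
  F[5-6] = -4829.3434 N (compression)
  Rx@0 = +1585.6900 N
  Ry@0 = +1662.1201 N
  Ry@6 = +4648.5199 N

-2043.023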